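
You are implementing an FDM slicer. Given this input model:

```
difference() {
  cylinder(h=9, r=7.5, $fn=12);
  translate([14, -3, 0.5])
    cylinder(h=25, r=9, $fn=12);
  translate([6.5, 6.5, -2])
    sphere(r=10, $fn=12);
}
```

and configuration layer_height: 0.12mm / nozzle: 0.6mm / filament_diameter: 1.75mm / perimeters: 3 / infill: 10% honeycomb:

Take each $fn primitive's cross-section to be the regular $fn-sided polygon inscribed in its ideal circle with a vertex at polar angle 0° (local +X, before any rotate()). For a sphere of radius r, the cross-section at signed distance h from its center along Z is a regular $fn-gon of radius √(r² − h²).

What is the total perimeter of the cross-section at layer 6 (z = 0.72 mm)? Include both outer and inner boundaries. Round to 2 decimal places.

At z = 0.72 mm: the cylinder: section is a regular 12-gon, circumradius r=7.5 (perimeter = 2·12·7.500·sin(180°/12) = 46.59 mm); the cylinder at (14, -3): section is a regular 12-gon, circumradius r=9 (perimeter = 2·12·9.000·sin(180°/12) = 55.90 mm); the r=10 sphere at (6.5, 6.5) slices to a regular 12-gon of circumradius 9.623 (√(r²−h²) with h=2.72 from center) (perimeter = 2·12·9.623·sin(180°/12) = 59.77 mm); Subtracting the remaining from the first: starting from the r=7.5 cylinder, the r=9 cylinder at (14, -3) partially overlaps it — only the 9.13 mm² overlap (of its 243.00 mm²) is removed, clipping the outline; the r=10 sphere at (6.5, 6.5) partially overlaps it — only the 65.76 mm² overlap (of its 277.80 mm²) is removed, clipping the outline — boundary = 42.18 mm. Overall, the cross-section is a single solid region. Total boundary length (outer) = 42.18 mm.

42.18 mm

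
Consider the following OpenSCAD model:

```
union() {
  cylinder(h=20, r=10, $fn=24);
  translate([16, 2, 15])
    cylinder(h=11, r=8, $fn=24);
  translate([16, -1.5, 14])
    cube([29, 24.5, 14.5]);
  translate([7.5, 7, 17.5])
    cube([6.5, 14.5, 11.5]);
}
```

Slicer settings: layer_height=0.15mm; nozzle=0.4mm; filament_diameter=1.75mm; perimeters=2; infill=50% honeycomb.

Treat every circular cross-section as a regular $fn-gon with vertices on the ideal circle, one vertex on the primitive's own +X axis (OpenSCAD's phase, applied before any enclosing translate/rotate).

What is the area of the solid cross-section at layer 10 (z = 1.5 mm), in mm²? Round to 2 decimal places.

310.58 mm²

At z = 1.5 mm: the r=10 cylinder gives a regular 24-gon of circumradius 10 (constant along its height) (area = (24/2)·10.000²·sin(360°/24) = 310.58 mm²); the cylinder at (16, 2) is absent (z outside [15, 26]); the cube at (16, -1.5) is not intersected at this z (z outside [14, 28.5]); the cube at (7.5, 7) does not reach this height (z outside [17.5, 29]); Taking the union: only the r=10 cylinder is present, so the union is just that shape — area = 310.58 mm². Overall, the cross-section is a single solid region. Net area = 310.58 mm².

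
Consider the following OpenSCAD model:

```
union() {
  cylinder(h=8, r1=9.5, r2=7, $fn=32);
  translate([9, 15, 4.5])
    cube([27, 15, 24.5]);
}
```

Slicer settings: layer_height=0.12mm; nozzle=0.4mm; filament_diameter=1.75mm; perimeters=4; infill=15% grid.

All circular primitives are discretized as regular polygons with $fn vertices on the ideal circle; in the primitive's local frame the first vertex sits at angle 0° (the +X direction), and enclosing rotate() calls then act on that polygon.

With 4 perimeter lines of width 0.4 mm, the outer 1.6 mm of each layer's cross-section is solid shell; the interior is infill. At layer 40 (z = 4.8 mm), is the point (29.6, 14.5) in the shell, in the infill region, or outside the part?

At z = 4.8 mm: the cone (r1=9.5→r2=7) has section circumradius 8.000 here — a regular 32-gon; the 27×15 cube at (9, 15) contributes its full rectangle; Taking the union: the 2 present regions are separate (no shared area or edge), so areas and boundary lengths simply add and each stays a separate island — 2 connected regions. Overall, the cross-section has 2 separate islands. The nearest boundary edge runs (36.00, 15.00)→(9.00, 15.00); distance from the point to it = 0.50 mm. The point is not inside any of the regions above, so it lies outside the cross-section (0.50 mm from the nearest boundary).

outside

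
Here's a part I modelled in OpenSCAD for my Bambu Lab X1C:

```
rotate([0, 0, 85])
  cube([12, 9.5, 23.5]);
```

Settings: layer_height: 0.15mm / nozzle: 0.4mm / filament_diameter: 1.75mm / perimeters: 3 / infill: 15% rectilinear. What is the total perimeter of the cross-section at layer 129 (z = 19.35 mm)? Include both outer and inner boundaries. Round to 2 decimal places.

At z = 19.35 mm: the 12×9.5 cube contributes its full rectangle (perimeter 43.00 mm); (whole slice rotated 85° about Z — lengths, areas and connectivity unchanged). Overall, the cross-section is a single solid region. Total boundary length (outer) = 43.00 mm.

43.00 mm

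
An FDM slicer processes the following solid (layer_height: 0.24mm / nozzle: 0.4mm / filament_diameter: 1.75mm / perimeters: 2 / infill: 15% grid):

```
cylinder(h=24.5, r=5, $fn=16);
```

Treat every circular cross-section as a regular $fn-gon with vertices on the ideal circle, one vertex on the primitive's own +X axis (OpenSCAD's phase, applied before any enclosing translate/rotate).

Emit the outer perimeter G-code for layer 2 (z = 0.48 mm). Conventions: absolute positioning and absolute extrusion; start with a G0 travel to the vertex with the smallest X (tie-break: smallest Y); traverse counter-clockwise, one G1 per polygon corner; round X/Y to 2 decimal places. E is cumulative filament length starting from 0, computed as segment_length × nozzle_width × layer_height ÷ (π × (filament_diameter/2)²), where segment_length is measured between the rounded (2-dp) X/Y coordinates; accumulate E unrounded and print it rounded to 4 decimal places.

At z = 0.48 mm: the r=5 cylinder contributes a regular 16-gon of circumradius 5. The outline is a single polygon with 16 vertices. Extrusion per mm of travel: 0.4 × 0.24 / (π × 0.875²) = 0.039912. Accumulating E over each segment gives final E = 1.2461.

G0 X-5.00 Y0.00 Z0.48
G1 X-4.62 Y-1.91 E0.0777
G1 X-3.54 Y-3.54 E0.1558
G1 X-1.91 Y-4.62 E0.2338
G1 X0.00 Y-5.00 E0.3115
G1 X1.91 Y-4.62 E0.3893
G1 X3.54 Y-3.54 E0.4673
G1 X4.62 Y-1.91 E0.5453
G1 X5.00 Y0.00 E0.6231
G1 X4.62 Y1.91 E0.7008
G1 X3.54 Y3.54 E0.7788
G1 X1.91 Y4.62 E0.8569
G1 X0.00 Y5.00 E0.9346
G1 X-1.91 Y4.62 E1.0123
G1 X-3.54 Y3.54 E1.0904
G1 X-4.62 Y1.91 E1.1684
G1 X-5.00 Y0.00 E1.2461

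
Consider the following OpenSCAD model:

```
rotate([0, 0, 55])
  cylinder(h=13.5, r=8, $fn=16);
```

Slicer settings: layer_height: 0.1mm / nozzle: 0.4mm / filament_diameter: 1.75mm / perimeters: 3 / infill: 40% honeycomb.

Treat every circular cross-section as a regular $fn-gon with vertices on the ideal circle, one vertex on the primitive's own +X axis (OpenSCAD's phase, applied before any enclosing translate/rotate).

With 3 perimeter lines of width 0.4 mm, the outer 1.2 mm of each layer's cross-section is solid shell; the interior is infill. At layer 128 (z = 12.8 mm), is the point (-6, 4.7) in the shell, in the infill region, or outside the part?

shell

At z = 12.8 mm: the cylinder: section is a regular 16-gon, circumradius r=8; (rotated 55° about Z; rotation is an isometry so areas/perimeters/island counts are preserved). Overall, the cross-section is a single solid region. Undo the 55° rotation: the query point maps to (0.409, 7.611) in the un-rotated model frame. The nearest boundary edge runs (3.06, 7.39)→(0.00, 8.00); distance from the point to it = 0.30 mm. The point is inside the cross-section, 0.30 mm from the nearest boundary — within the 1.2 mm shell band (3 × 0.4).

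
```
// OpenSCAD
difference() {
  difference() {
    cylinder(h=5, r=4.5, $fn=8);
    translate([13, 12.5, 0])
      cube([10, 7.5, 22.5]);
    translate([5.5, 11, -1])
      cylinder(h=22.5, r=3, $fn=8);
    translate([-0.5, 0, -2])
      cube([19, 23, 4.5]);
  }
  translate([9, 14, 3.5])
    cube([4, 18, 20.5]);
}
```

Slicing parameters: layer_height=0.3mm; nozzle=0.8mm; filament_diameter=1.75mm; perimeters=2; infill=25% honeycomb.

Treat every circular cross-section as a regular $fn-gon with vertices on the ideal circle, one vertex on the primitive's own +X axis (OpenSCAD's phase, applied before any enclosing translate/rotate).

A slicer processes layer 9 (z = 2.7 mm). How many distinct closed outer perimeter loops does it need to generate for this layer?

At z = 2.7 mm: the r=4.5 cylinder contributes a regular 8-gon of circumradius 4.5; the cube at (13, 12.5) is present — its section is the full 10×7.5 rectangle; the r=3 cylinder at (5.5, 11) contributes a regular 8-gon of circumradius 3; the cube at (-0.5, 0) is absent (z outside [-2, 2.5]); After the difference (first − rest): starting from the r=4.5 cylinder, the 10×7.5 cube at (13, 12.5) misses the remaining region (no effect); the r=3 cylinder at (5.5, 11) misses the remaining region (no effect) — 1 connected region; the cube at (9, 14) is not intersected at this z (z outside [3.5, 24]); After the difference (first − rest): none of the subtracted shapes is present at this height, so the result so far is unchanged — 1 connected region. The result has 1 disconnected region.

1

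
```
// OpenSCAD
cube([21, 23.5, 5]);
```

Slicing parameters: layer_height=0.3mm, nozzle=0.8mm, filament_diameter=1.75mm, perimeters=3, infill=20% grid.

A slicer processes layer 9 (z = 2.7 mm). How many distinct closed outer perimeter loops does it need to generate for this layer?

1

At z = 2.7 mm: the cube (footprint 21×23.5) is included at this height. The result has 1 disconnected region.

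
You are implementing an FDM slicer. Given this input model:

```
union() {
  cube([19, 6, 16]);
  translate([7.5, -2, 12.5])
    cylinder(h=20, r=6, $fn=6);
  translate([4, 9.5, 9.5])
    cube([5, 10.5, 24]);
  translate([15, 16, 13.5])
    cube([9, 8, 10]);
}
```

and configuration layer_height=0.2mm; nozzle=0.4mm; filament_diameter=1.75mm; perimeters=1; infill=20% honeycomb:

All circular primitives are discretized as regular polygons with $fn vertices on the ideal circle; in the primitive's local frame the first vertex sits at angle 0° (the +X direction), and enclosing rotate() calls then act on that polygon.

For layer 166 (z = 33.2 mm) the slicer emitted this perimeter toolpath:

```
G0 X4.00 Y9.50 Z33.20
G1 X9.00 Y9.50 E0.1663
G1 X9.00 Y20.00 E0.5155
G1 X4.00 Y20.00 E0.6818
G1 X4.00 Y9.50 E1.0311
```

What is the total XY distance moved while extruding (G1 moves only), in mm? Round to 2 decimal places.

Sum the Euclidean lengths of each G1 segment: total = 31.00 mm.

31.00 mm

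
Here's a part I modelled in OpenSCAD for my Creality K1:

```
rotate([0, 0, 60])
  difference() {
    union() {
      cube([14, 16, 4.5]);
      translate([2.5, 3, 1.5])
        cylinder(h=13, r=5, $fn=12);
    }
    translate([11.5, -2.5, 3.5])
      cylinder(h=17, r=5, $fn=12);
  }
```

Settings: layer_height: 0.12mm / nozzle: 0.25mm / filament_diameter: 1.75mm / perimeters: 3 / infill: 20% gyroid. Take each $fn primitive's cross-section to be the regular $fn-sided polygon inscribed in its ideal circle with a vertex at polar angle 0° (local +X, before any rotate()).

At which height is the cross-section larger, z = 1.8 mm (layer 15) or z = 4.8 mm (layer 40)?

layer 15 (z = 1.8 mm)

Layer 15 (z = 1.8): the cube is present — its section is the full 14×16 rectangle (area 224.00 mm²); the r=5 cylinder at (2.5, 3) gives a regular 12-gon of circumradius 5 (constant along its height) (area = (12/2)·5.000²·sin(360°/12) = 75.00 mm²); Combining (union): the regions partially overlap — summed areas 299.00 mm² minus the doubly-counted overlap 51.62 mm² gives 247.38 mm² — area = 247.38 mm²; the cylinder at (11.5, -2.5) is not intersected at this z (z outside [3.5, 20.5]); After the difference (first − rest): none of the subtracted shapes is present at this height, so that combined region is unchanged — area = 247.38 mm²; (rotated 60° about Z; rotation is an isometry so areas/perimeters/island counts are preserved). So its area = 247.38 mm². Layer 40 (z = 4.8): the cube is not intersected at this z (z outside [0, 4.5]); the r=5 cylinder at (2.5, 3) contributes a regular 12-gon of circumradius 5 (area = (12/2)·5.000²·sin(360°/12) = 75.00 mm²); Merging all regions: only the r=5 cylinder at (2.5, 3) is present, so the union is just that shape — area = 75.00 mm²; the r=5 cylinder at (11.5, -2.5) contributes a regular 12-gon of circumradius 5 (area = (12/2)·5.000²·sin(360°/12) = 75.00 mm²); Subtracting the remaining from the first: starting from the result so far (75.00 mm²), the r=5 cylinder at (11.5, -2.5) misses the remaining region (no effect) — area = 75.00 mm²; (rotated 60° about Z; rotation is an isometry so areas/perimeters/island counts are preserved). So its area = 75.00 mm². Layer 15 is larger (247.38 vs 75.00 mm²).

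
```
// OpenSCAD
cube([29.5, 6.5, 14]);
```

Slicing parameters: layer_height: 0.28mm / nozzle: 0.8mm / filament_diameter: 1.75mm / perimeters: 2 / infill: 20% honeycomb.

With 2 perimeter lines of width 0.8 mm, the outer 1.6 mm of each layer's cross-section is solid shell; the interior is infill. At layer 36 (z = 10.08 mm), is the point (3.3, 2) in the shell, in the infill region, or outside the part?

At z = 10.08 mm: the cube is present — its section is the full 29.5×6.5 rectangle. Overall, the cross-section is a single solid region. The nearest boundary edge runs (0.00, 0.00)→(29.50, 0.00); distance from the point to it = 2.00 mm. The point is inside the cross-section and 2.00 mm from the nearest boundary — more than the 1.6 mm shell width (2 × 0.8), so it's in the infill interior.

infill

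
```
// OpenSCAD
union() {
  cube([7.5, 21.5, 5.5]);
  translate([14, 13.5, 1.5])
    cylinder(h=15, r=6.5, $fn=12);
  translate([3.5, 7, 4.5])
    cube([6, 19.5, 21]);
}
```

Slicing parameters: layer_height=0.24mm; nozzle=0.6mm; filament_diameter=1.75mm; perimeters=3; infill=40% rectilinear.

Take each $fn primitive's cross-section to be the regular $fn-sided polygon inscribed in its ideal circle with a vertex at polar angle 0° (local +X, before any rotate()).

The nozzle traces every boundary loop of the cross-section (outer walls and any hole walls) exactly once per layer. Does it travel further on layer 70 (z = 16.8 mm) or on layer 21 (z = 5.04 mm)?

layer 21 (z = 5.04 mm)

Layer 70 (z = 16.8): the cube does not reach this height (z outside [0, 5.5]); the cylinder at (14, 13.5) is absent (z outside [1.5, 16.5]); the 6×19.5 cube at (3.5, 7) contributes its full rectangle (perimeter 51.00 mm); Merging all regions: only the 6×19.5 cube at (3.5, 7) is present, so the union is just that shape — boundary = 51.00 mm. So its perimeter = 51.00 mm. Layer 21 (z = 5.04): the cube (footprint 7.5×21.5) is included at this height (perimeter 58.00 mm); the r=6.5 cylinder at (14, 13.5) gives a regular 12-gon of circumradius 6.5 (constant along its height) (perimeter = 2·12·6.500·sin(180°/12) = 40.38 mm); the cube at (3.5, 7) is present — its section is the full 6×19.5 rectangle (perimeter 51.00 mm); Combining (union): the regions partially overlap (shared area 69.44 mm²), so the edge portions inside another operand are dropped and the merged outline is re-measured after clipping — boundary = 93.69 mm. So its perimeter = 93.69 mm. Layer 21 is larger (93.69 vs 51.00 mm).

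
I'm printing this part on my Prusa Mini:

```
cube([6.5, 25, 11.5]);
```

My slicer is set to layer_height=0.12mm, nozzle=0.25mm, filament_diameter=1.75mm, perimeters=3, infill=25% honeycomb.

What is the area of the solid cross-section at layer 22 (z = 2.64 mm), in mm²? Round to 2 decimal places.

162.50 mm²

At z = 2.64 mm: the cube is present — its section is the full 6.5×25 rectangle (area 162.50 mm²). Overall, the cross-section is a single solid region. Net area = 162.50 mm².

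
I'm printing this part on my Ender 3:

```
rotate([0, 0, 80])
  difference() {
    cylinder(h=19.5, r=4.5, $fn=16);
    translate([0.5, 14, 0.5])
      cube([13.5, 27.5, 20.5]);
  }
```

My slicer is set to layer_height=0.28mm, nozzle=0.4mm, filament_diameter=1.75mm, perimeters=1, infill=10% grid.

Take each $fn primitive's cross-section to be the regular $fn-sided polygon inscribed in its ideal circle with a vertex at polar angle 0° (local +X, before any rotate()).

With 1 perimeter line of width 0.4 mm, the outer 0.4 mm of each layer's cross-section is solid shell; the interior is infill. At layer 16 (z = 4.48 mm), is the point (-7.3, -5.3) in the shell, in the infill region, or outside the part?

At z = 4.48 mm: the r=4.5 cylinder gives a regular 16-gon of circumradius 4.5 (constant along its height); the 13.5×27.5 cube at (0.5, 14) contributes its full rectangle; Taking the first minus the rest: starting from the r=4.5 cylinder, the 13.5×27.5 cube at (0.5, 14) misses the remaining region (no effect) — 1 connected region; (whole slice rotated 80° about Z — lengths, areas and connectivity unchanged). Overall, the cross-section is a single solid region. Undo the 80° rotation: the query point maps to (-6.487, 6.269) in the un-rotated model frame. The nearest boundary edge runs (-4.16, 1.72)→(-3.18, 3.18); distance from the point to it = 4.52 mm. The point is not inside any of the regions above, so it lies outside the cross-section (4.52 mm from the nearest boundary).

outside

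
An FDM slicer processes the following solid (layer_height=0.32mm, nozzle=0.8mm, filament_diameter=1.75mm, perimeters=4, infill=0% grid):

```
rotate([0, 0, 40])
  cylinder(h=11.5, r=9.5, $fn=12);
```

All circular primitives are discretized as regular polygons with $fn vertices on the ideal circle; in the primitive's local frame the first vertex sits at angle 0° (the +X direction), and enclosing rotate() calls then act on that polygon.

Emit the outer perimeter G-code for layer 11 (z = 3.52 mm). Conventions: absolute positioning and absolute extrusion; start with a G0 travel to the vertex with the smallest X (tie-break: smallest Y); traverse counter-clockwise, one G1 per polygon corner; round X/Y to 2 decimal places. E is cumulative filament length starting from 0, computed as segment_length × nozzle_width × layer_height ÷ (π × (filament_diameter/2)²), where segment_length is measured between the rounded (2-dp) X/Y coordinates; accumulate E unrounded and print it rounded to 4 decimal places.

At z = 3.52 mm: the cylinder: section is a regular 12-gon, circumradius r=9.5; (rotated 40° about Z; rotation is an isometry so areas/perimeters/island counts are preserved). The outline is a single polygon with 12 vertices. Extrusion per mm of travel: 0.8 × 0.32 / (π × 0.875²) = 0.106432. Accumulating E over each segment gives final E = 6.2832.

G0 X-9.36 Y-1.65 Z3.52
G1 X-7.28 Y-6.11 E0.5238
G1 X-3.25 Y-8.93 E1.0473
G1 X1.65 Y-9.36 E1.5708
G1 X6.11 Y-7.28 E2.0946
G1 X8.93 Y-3.25 E2.6181
G1 X9.36 Y1.65 E3.1416
G1 X7.28 Y6.11 E3.6654
G1 X3.25 Y8.93 E4.1889
G1 X-1.65 Y9.36 E4.7124
G1 X-6.11 Y7.28 E5.2362
G1 X-8.93 Y3.25 E5.7597
G1 X-9.36 Y-1.65 E6.2832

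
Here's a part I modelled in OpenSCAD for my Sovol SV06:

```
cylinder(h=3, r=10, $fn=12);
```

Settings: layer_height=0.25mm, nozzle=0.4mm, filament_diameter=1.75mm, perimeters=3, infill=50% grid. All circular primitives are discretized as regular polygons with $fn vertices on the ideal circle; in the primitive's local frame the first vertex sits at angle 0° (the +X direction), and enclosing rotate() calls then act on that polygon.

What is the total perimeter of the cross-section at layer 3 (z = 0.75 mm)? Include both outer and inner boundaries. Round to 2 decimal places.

At z = 0.75 mm: the cylinder: section is a regular 12-gon, circumradius r=10 (perimeter = 2·12·10.000·sin(180°/12) = 62.12 mm). Overall, the cross-section is a single solid region. Total boundary length (outer) = 62.12 mm.

62.12 mm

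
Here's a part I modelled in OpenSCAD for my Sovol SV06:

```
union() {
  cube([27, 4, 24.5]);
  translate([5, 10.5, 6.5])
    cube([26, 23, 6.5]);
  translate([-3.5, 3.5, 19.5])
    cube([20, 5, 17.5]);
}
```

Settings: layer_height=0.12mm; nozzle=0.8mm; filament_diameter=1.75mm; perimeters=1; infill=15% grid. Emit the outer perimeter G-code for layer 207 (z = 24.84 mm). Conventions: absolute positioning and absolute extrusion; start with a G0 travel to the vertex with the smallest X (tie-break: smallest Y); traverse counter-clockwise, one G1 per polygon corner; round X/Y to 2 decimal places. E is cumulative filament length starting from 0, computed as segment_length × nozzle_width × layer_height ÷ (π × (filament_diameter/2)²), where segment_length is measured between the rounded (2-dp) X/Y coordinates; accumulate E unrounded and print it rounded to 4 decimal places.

G0 X-3.50 Y3.50 Z24.84
G1 X16.50 Y3.50 E0.7982
G1 X16.50 Y8.50 E0.9978
G1 X-3.50 Y8.50 E1.7960
G1 X-3.50 Y3.50 E1.9956

At z = 24.84 mm: the cube does not reach this height (z outside [0, 24.5]); the cube at (5, 10.5) is absent (z outside [6.5, 13]); the cube at (-3.5, 3.5) is present — its section is the full 20×5 rectangle; Merging all regions: only the 20×5 cube at (-3.5, 3.5) is present, so the union is just that shape — 1 connected region. The outline is a single polygon with 4 vertices. Extrusion per mm of travel: 0.8 × 0.12 / (π × 0.875²) = 0.039912. Accumulating E over each segment gives final E = 1.9956.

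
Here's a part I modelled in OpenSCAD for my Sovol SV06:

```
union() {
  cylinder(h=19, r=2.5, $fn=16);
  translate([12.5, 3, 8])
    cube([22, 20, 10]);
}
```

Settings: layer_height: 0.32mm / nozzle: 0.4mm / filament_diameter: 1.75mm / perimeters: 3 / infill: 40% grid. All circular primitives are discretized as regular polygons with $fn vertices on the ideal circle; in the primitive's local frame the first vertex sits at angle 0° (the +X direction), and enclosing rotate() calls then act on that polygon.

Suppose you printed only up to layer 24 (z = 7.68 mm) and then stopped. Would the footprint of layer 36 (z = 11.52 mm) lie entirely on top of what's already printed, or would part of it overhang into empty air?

part overhangs

Compare the two slices. At z = 7.68: the r=2.5 cylinder contributes a regular 16-gon of circumradius 2.5 (area = (16/2)·2.500²·sin(360°/16) = 19.13 mm²); the cube at (12.5, 3) is not intersected at this z (z outside [8, 18]); Combining (union): only the r=2.5 cylinder is present, so the union is just that shape — area = 19.13 mm². At z = 11.52: the r=2.5 cylinder gives a regular 16-gon of circumradius 2.5 (constant along its height) (area = (16/2)·2.500²·sin(360°/16) = 19.13 mm²); the cube at (12.5, 3) is present — its section is the full 22×20 rectangle (area 440.00 mm²); Merging all regions: the 2 present regions are separate (no shared area or edge), so areas and boundary lengths simply add and each stays a separate island — area = 459.13 mm². Checking containment: at z = 11.52 the cross-section extends beyond the z = 7.68 cross-section by about 440.00 mm².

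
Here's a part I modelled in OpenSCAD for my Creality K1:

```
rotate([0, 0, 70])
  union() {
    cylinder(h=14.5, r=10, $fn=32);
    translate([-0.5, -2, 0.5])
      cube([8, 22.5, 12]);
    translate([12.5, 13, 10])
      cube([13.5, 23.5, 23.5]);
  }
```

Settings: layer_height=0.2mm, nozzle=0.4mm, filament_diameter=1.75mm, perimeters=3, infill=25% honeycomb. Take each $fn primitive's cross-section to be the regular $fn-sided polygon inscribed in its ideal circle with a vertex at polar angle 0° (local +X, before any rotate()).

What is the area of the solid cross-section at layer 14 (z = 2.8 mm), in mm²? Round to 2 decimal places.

At z = 2.8 mm: the r=10 cylinder contributes a regular 32-gon of circumradius 10 (area = (32/2)·10.000²·sin(360°/32) = 312.14 mm²); the cube at (-0.5, -2) (footprint 8×22.5) is included at this height (area 180.00 mm²); the cube at (12.5, 13) is not intersected at this z (z outside [10, 33.5]); Merging all regions: the regions partially overlap — summed areas 492.14 mm² minus the doubly-counted overlap 87.93 mm² gives 404.22 mm² — area = 404.22 mm²; (whole slice rotated 70° about Z — lengths, areas and connectivity unchanged). Overall, the cross-section is a single solid region. Net area = 404.22 mm².

404.22 mm²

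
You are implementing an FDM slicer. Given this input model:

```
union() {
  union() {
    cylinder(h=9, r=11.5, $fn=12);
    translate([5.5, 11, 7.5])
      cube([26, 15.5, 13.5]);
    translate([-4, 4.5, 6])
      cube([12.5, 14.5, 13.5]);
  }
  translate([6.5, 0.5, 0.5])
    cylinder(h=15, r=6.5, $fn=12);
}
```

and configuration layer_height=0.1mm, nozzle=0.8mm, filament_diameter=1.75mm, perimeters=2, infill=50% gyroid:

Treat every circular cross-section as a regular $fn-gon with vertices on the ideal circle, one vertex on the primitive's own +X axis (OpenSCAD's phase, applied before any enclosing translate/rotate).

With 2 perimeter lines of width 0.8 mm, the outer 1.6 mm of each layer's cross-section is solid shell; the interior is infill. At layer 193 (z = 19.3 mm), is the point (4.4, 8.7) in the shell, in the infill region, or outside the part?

infill

At z = 19.3 mm: the cylinder is absent (z outside [0, 9]); the cube at (5.5, 11) (footprint 26×15.5) is included at this height; the cube at (-4, 4.5) (footprint 12.5×14.5) is included at this height; Merging all regions: the regions partially overlap (shared area 24.00 mm²), so overlapping operands fuse into one piece — 1 connected region; the cylinder at (6.5, 0.5) does not reach this height (z outside [0.5, 15.5]); Taking the union: only the result so far is present, so the union is just that shape — 1 connected region. Overall, the cross-section is a single solid region. The nearest boundary edge runs (8.50, 11.00)→(8.50, 4.50); distance from the point to it = 4.10 mm. The point is inside the cross-section and 4.10 mm from the nearest boundary — more than the 1.6 mm shell width (2 × 0.8), so it's in the infill interior.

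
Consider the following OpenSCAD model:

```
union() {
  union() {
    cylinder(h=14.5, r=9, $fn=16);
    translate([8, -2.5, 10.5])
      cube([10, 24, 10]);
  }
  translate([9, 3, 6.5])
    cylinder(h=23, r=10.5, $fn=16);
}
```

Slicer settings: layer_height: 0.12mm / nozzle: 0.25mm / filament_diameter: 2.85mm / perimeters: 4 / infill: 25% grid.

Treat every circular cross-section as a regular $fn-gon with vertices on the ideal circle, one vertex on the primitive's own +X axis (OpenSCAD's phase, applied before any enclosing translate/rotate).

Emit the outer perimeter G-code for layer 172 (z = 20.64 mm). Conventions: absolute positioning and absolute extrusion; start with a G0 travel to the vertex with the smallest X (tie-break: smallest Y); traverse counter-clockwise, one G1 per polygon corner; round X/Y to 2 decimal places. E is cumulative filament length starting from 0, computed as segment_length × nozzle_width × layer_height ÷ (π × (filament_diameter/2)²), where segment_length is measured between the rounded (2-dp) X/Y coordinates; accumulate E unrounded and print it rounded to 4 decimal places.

At z = 20.64 mm: the cylinder is not intersected at this z (z outside [0, 14.5]); the cube at (8, -2.5) is not intersected at this z (z outside [10.5, 20.5]); Taking the union: nothing is present at this height; the r=10.5 cylinder at (9, 3) gives a regular 16-gon of circumradius 10.5 (constant along its height); Combining (union): only the r=10.5 cylinder at (9, 3) is present, so the union is just that shape — 1 connected region. The outline is a single polygon with 16 vertices. Extrusion per mm of travel: 0.25 × 0.12 / (π × 1.425²) = 0.004703. Accumulating E over each segment gives final E = 0.3082.

G0 X-1.50 Y3.00 Z20.64
G1 X-0.70 Y-1.02 E0.0193
G1 X1.58 Y-4.42 E0.0385
G1 X4.98 Y-6.70 E0.0578
G1 X9.00 Y-7.50 E0.0771
G1 X13.02 Y-6.70 E0.0963
G1 X16.42 Y-4.42 E0.1156
G1 X18.70 Y-1.02 E0.1348
G1 X19.50 Y3.00 E0.1541
G1 X18.70 Y7.02 E0.1734
G1 X16.42 Y10.42 E0.1926
G1 X13.02 Y12.70 E0.2119
G1 X9.00 Y13.50 E0.2312
G1 X4.98 Y12.70 E0.2504
G1 X1.58 Y10.42 E0.2697
G1 X-0.70 Y7.02 E0.2889
G1 X-1.50 Y3.00 E0.3082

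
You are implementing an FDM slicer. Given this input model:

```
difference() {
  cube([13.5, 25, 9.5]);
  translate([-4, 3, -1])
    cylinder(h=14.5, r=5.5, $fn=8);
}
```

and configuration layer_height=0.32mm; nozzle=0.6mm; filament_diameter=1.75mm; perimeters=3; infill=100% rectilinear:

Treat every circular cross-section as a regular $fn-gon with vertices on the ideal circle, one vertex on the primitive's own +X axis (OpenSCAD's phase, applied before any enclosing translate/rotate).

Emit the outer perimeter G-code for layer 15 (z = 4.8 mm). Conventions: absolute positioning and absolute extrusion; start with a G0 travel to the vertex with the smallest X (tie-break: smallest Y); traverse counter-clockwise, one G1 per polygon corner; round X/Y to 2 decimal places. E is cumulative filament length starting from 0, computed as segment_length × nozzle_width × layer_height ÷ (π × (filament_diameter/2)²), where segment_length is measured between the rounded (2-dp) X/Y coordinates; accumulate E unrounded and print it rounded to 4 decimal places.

At z = 4.8 mm: the 13.5×25 cube contributes its full rectangle; the r=5.5 cylinder at (-4, 3) contributes a regular 8-gon of circumradius 5.5; Subtracting the remaining from the first: starting from the 13.5×25 cube, the r=5.5 cylinder at (-4, 3) partially overlaps it — only the 5.35 mm² overlap (of its 85.56 mm²) is removed, clipping the outline — 1 connected region. The outline is a single polygon with 6 vertices. Extrusion per mm of travel: 0.6 × 0.32 / (π × 0.875²) = 0.079824. Accumulating E over each segment gives final E = 6.1692.

G0 X0.00 Y6.62 Z4.80
G1 X1.50 Y3.00 E0.3128
G1 X0.26 Y0.00 E0.5719
G1 X13.50 Y0.00 E1.6288
G1 X13.50 Y25.00 E3.6244
G1 X0.00 Y25.00 E4.7020
G1 X0.00 Y6.62 E6.1692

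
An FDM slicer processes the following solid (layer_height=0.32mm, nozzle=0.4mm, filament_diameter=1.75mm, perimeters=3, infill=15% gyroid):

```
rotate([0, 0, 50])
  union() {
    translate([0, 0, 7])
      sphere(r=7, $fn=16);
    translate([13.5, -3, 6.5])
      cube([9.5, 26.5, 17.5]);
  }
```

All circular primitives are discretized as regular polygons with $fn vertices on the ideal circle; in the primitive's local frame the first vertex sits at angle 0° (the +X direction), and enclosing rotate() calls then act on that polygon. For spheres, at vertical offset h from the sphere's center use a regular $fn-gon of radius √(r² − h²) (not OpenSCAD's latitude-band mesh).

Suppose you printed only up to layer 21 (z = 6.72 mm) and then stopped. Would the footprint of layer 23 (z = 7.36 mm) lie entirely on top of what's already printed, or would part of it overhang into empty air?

entirely on top

Compare the two slices. At z = 6.72: the r=7 sphere contributes a regular 16-gon of circumradius √(7²−0.28²) = 6.994 (area = (16/2)·6.994²·sin(360°/16) = 149.77 mm²); the 9.5×26.5 cube at (13.5, -3) contributes its full rectangle (area 251.75 mm²); Taking the union: the 2 present regions are separate (no shared area or edge), so areas and boundary lengths simply add and each stays a separate island — area = 401.52 mm²; (rotated 50° about Z; rotation is an isometry so areas/perimeters/island counts are preserved). At z = 7.36: the sphere: section is a regular 16-gon, circumradius = √(r²−h²) = √(7²−0.36²) = 6.991 (area = (16/2)·6.991²·sin(360°/16) = 149.62 mm²); the cube at (13.5, -3) is present — its section is the full 9.5×26.5 rectangle (area 251.75 mm²); Taking the union: the 2 present regions are separate (no shared area or edge), so areas and boundary lengths simply add and each stays a separate island — area = 401.37 mm²; (whole slice rotated 50° about Z — lengths, areas and connectivity unchanged). Checking containment: the cross-section at z = 7.36 is a subset of the cross-section at z = 6.72.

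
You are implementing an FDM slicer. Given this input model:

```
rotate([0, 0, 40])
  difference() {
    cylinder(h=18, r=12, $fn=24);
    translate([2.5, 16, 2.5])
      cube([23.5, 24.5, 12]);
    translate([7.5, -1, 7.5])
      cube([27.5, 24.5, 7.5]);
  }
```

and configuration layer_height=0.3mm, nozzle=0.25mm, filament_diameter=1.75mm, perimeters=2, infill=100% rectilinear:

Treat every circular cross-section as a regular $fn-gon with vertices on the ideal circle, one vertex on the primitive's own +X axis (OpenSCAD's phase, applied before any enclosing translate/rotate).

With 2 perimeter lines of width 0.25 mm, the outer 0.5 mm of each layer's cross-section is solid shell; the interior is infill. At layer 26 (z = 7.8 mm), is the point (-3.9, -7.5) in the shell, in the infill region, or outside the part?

At z = 7.8 mm: the cylinder: section is a regular 24-gon, circumradius r=12; the cube at (2.5, 16) (footprint 23.5×24.5) is included at this height; the cube at (7.5, -1) (footprint 27.5×24.5) is included at this height; Taking the first minus the rest: starting from the r=12 cylinder, the 23.5×24.5 cube at (2.5, 16) misses the remaining region (no effect); the 27.5×24.5 cube at (7.5, -1) partially overlaps it — only the 33.07 mm² overlap (of its 673.75 mm²) is removed, clipping the outline — 1 connected region; (rotated 40° about Z; rotation is an isometry so areas/perimeters/island counts are preserved). Overall, the cross-section is a single solid region. Undo the 40° rotation: the query point maps to (-7.808, -3.238) in the un-rotated model frame. The nearest boundary edge runs (-10.39, -6.00)→(-11.59, -3.11); distance from the point to it = 3.44 mm. The point is inside the cross-section and 3.44 mm from the nearest boundary — more than the 0.5 mm shell width (2 × 0.25), so it's in the infill interior.

infill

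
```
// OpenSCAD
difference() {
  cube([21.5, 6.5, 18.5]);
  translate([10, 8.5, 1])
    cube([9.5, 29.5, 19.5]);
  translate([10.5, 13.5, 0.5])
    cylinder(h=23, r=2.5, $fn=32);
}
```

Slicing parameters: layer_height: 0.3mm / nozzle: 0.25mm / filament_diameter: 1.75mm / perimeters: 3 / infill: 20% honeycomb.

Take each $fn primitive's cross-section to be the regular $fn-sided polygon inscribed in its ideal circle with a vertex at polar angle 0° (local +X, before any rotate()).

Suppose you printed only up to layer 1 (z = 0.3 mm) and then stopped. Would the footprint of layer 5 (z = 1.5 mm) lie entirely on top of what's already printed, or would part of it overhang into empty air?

Compare the two slices. At z = 0.3: the 21.5×6.5 cube contributes its full rectangle (area 139.75 mm²); the cube at (10, 8.5) does not reach this height (z outside [1, 20.5]); the cylinder at (10.5, 13.5) does not reach this height (z outside [0.5, 23.5]); After the difference (first − rest): none of the subtracted shapes is present at this height, so the 21.5×6.5 cube is unchanged — area = 139.75 mm². At z = 1.5: the cube is present — its section is the full 21.5×6.5 rectangle (area 139.75 mm²); the cube at (10, 8.5) is present — its section is the full 9.5×29.5 rectangle (area 280.25 mm²); the cylinder at (10.5, 13.5): section is a regular 32-gon, circumradius r=2.5 (area = (32/2)·2.500²·sin(360°/32) = 19.51 mm²); Subtracting the remaining from the first: starting from the 21.5×6.5 cube (139.75 mm²), the 9.5×29.5 cube at (10, 8.5) misses the remaining region (no effect); the r=2.5 cylinder at (10.5, 13.5) misses the remaining region (no effect) — area = 139.75 mm². Checking containment: the cross-section at z = 1.5 is a subset of the cross-section at z = 0.3.

entirely on top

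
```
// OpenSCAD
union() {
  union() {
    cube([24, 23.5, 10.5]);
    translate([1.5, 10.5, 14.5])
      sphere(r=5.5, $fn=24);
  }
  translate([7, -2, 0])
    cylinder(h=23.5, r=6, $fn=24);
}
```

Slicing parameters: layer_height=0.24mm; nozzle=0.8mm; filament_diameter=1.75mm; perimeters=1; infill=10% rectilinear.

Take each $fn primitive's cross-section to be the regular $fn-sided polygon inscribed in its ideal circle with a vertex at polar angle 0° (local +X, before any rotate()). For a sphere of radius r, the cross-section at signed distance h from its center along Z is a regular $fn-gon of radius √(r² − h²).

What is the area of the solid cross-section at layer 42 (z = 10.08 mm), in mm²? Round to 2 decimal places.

650.56 mm²

At z = 10.08 mm: the cube is present — its section is the full 24×23.5 rectangle (area 564.00 mm²); the r=5.5 sphere at (1.5, 10.5) contributes a regular 24-gon of circumradius √(5.5²−4.42²) = 3.273 (area = (24/2)·3.273²·sin(360°/24) = 33.27 mm²); Merging all regions: the regions partially overlap — summed areas 597.27 mm² minus the doubly-counted overlap 26.04 mm² gives 571.23 mm² — area = 571.23 mm²; the r=6 cylinder at (7, -2) gives a regular 24-gon of circumradius 6 (constant along its height) (area = (24/2)·6.000²·sin(360°/24) = 111.81 mm²); Taking the union: the regions partially overlap — summed areas 683.04 mm² minus the doubly-counted overlap 32.49 mm² gives 650.56 mm² — area = 650.56 mm². Overall, the cross-section is a single solid region. Net area = 650.56 mm².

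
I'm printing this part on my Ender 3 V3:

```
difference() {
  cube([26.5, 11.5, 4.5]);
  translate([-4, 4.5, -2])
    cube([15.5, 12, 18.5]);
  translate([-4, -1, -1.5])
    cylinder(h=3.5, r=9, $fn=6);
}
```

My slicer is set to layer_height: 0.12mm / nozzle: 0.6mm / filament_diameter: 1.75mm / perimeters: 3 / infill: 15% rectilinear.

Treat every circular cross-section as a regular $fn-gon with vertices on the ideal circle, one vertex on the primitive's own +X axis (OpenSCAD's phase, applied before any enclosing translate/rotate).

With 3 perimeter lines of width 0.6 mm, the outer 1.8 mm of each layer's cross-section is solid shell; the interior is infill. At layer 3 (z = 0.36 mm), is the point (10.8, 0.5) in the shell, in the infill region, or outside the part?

shell

At z = 0.36 mm: the 26.5×11.5 cube contributes its full rectangle; the cube at (-4, 4.5) is present — its section is the full 15.5×12 rectangle; the cylinder at (-4, -1): section is a regular 6-gon, circumradius r=9; Subtracting the remaining from the first: starting from the 26.5×11.5 cube, the 15.5×12 cube at (-4, 4.5) partially overlaps it — only the 80.50 mm² overlap (of its 186.00 mm²) is removed, clipping the outline; the r=9 cylinder at (-4, -1) partially overlaps it — only the 14.06 mm² overlap (of its 210.44 mm²) is removed, clipping the outline — 1 connected region. Overall, the cross-section is a single solid region. The nearest boundary edge runs (26.50, 0.00)→(4.42, 0.00); distance from the point to it = 0.50 mm. The point is inside the cross-section, 0.50 mm from the nearest boundary — within the 1.8 mm shell band (3 × 0.6).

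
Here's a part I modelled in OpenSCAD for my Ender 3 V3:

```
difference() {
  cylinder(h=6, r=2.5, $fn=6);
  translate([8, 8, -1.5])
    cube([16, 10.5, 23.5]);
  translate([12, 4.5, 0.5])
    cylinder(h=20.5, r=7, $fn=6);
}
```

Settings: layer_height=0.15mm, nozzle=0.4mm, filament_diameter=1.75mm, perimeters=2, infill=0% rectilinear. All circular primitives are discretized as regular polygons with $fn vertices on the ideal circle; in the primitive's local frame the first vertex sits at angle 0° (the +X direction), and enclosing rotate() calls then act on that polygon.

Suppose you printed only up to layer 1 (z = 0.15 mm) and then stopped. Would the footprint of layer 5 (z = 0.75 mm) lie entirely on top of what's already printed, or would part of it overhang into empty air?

Compare the two slices. At z = 0.15: the r=2.5 cylinder contributes a regular 6-gon of circumradius 2.5 (area = (6/2)·2.500²·sin(360°/6) = 16.24 mm²); the 16×10.5 cube at (8, 8) contributes its full rectangle (area 168.00 mm²); the cylinder at (12, 4.5) is not intersected at this z (z outside [0.5, 21]); Subtracting the remaining from the first: starting from the r=2.5 cylinder (16.24 mm²), the 16×10.5 cube at (8, 8) misses the remaining region (no effect) — area = 16.24 mm². At z = 0.75: the r=2.5 cylinder gives a regular 6-gon of circumradius 2.5 (constant along its height) (area = (6/2)·2.500²·sin(360°/6) = 16.24 mm²); the 16×10.5 cube at (8, 8) contributes its full rectangle (area 168.00 mm²); the r=7 cylinder at (12, 4.5) contributes a regular 6-gon of circumradius 7 (area = (6/2)·7.000²·sin(360°/6) = 127.31 mm²); Taking the first minus the rest: starting from the r=2.5 cylinder (16.24 mm²), the 16×10.5 cube at (8, 8) misses the remaining region (no effect); the r=7 cylinder at (12, 4.5) misses the remaining region (no effect) — area = 16.24 mm². Checking containment: the cross-section at z = 0.75 is a subset of the cross-section at z = 0.15.

entirely on top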